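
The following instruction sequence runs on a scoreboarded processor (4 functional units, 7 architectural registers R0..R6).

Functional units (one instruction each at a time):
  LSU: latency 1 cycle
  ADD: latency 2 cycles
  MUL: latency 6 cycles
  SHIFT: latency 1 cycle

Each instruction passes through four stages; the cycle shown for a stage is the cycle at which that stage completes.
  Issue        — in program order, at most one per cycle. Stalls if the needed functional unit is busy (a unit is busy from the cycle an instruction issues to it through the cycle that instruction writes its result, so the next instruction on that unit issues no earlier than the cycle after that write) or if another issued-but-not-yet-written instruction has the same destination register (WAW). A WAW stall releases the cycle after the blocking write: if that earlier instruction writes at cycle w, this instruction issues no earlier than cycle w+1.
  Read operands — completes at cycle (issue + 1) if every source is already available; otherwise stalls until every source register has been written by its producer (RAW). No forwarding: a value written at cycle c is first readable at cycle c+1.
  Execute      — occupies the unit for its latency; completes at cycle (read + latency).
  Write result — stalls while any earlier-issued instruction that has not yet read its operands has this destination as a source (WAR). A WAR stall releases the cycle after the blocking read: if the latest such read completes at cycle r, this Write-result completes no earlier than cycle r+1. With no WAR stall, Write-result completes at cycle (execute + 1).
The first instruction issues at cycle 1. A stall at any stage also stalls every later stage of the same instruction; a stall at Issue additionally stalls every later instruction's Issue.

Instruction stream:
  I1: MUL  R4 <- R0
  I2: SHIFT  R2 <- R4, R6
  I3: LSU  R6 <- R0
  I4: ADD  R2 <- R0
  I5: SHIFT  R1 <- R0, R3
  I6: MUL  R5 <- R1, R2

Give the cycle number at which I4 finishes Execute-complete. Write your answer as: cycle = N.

cycle = 16

  I1 | 1 | 2 | 8 | 9
  I2 | 2 | 10 | 11 | 12   RAW R4: wait I1 write@9
  I3 | 3 | 4 | 5 | 11   WAR R6: wait I2 read@10
  I4 | 13 | 14 | 16 | 17   WAW R2: wait I2 write@12
  I5 | 14 | 15 | 16 | 17
  I6 | 15 | 18 | 24 | 25   RAW R1: wait I5 write@17 · RAW R2: wait I4 write@17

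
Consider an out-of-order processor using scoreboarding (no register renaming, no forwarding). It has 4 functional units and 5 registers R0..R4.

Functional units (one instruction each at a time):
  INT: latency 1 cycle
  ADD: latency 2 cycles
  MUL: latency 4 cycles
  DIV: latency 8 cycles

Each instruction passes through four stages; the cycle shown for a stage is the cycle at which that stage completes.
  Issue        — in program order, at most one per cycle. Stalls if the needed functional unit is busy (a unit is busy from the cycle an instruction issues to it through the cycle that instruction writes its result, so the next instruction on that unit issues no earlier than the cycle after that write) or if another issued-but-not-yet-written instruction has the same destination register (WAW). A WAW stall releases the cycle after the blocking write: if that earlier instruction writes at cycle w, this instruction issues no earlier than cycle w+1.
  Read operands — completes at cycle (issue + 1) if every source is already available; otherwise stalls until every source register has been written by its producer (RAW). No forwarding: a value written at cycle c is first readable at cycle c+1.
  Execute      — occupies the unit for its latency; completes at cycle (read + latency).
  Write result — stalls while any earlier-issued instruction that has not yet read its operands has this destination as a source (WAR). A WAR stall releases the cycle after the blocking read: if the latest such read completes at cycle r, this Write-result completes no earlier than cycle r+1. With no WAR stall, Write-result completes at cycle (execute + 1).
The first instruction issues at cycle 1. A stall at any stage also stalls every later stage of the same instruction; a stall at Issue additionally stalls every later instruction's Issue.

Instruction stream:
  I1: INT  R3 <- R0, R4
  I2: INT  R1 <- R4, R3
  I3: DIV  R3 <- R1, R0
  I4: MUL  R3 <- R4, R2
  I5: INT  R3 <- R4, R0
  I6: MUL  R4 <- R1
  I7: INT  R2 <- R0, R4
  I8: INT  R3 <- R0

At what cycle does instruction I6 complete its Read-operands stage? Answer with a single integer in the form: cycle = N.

cycle 1: issue I1 (INT)
cycle 2: I1 read-ops
cycle 3: I1 finished on INT
cycle 4: I1→R3
cycle 5: issue I2 (INT)
cycle 6: I2 read-ops, issue I3 (DIV)
cycle 7: I2 finished on INT
cycle 8: I2→R1
cycle 9: I3 read-ops
cycle 17: I3 finished on DIV
cycle 18: I3→R3
cycle 19: issue I4 (MUL)
cycle 20: I4 read-ops
cycle 24: I4 finished on MUL
cycle 25: I4→R3
cycle 26: issue I5 (INT)
cycle 27: I5 read-ops, issue I6 (MUL)
cycle 28: I5 finished on INT, I6 read-ops
cycle 29: I5→R3
cycle 30: issue I7 (INT)
cycle 32: I6 finished on MUL
cycle 33: I6→R4
cycle 34: I7 read-ops
cycle 35: I7 finished on INT
cycle 36: I7→R2
cycle 37: issue I8 (INT)
cycle 38: I8 read-ops
cycle 39: I8 finished on INT
cycle 40: I8→R3

cycle = 28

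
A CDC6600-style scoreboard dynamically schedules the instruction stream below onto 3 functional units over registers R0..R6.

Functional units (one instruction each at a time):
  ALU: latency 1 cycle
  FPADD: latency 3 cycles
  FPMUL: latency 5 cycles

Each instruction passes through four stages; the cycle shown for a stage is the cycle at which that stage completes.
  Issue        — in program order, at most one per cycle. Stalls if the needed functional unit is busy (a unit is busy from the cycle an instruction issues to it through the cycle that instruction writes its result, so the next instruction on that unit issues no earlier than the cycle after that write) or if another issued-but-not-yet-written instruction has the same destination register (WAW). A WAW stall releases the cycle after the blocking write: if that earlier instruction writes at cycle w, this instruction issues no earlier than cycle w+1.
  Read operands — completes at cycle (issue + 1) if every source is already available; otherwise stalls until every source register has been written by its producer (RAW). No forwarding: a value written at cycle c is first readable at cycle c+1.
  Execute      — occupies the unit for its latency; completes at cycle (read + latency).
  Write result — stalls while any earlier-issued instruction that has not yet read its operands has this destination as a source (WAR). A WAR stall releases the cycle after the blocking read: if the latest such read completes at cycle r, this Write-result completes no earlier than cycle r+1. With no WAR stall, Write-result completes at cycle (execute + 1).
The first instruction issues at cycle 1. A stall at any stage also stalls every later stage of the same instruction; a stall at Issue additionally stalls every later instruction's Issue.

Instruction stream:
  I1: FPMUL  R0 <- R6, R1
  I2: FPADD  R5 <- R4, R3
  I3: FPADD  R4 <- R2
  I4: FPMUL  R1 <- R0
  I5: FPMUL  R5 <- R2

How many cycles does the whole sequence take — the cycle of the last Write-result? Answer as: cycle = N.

cycle = 24

I1 -> (1, 2, 7, 8)
I2 -> (2, 3, 6, 7)
I3 -> (8, 9, 12, 13)  // struct: FPADD busy until I2 writes@7
I4 -> (9, 10, 15, 16)
I5 -> (17, 18, 23, 24)  // struct: FPMUL busy until I4 writes@16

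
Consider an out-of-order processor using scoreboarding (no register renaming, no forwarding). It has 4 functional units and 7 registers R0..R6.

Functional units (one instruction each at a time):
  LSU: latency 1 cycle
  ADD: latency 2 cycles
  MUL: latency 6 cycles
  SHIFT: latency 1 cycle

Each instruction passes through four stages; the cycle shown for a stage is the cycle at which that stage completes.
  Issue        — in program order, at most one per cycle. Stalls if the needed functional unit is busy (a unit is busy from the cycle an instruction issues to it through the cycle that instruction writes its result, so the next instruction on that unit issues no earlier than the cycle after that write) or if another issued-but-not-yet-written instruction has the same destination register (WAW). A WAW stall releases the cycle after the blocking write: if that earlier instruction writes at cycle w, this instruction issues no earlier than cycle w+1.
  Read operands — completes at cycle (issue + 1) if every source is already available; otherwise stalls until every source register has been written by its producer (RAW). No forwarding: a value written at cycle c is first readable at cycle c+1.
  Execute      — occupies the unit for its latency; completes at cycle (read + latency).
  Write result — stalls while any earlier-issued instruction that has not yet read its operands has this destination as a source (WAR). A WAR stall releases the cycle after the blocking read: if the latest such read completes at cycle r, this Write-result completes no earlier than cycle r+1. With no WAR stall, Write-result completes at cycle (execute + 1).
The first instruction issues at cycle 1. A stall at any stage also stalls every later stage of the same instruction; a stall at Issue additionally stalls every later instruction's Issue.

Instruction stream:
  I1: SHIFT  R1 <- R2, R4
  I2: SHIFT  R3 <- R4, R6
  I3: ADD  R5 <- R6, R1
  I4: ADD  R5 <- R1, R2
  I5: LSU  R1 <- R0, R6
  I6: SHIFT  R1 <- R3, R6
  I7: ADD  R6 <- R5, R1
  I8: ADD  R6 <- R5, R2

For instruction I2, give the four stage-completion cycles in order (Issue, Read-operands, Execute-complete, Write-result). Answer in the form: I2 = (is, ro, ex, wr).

I2 = (5, 6, 7, 8)

c1: I1 issues→SHIFT
c2: I1 reads
c3: I1 exec-done
c4: I1 writes R1
c5: I2 issues→SHIFT
c6: I2 reads; I3 issues→ADD
c7: I2 exec-done; I3 reads
c8: I2 writes R3
c9: I3 exec-done
c10: I3 writes R5
c11: I4 issues→ADD
c12: I4 reads; I5 issues→LSU
c13: I5 reads
c14: I4 exec-done; I5 exec-done
c15: I4 writes R5; I5 writes R1
c16: I6 issues→SHIFT
c17: I6 reads; I7 issues→ADD
c18: I6 exec-done
c19: I6 writes R1
c20: I7 reads
c22: I7 exec-done
c23: I7 writes R6
c24: I8 issues→ADD
c25: I8 reads
c27: I8 exec-done
c28: I8 writes R6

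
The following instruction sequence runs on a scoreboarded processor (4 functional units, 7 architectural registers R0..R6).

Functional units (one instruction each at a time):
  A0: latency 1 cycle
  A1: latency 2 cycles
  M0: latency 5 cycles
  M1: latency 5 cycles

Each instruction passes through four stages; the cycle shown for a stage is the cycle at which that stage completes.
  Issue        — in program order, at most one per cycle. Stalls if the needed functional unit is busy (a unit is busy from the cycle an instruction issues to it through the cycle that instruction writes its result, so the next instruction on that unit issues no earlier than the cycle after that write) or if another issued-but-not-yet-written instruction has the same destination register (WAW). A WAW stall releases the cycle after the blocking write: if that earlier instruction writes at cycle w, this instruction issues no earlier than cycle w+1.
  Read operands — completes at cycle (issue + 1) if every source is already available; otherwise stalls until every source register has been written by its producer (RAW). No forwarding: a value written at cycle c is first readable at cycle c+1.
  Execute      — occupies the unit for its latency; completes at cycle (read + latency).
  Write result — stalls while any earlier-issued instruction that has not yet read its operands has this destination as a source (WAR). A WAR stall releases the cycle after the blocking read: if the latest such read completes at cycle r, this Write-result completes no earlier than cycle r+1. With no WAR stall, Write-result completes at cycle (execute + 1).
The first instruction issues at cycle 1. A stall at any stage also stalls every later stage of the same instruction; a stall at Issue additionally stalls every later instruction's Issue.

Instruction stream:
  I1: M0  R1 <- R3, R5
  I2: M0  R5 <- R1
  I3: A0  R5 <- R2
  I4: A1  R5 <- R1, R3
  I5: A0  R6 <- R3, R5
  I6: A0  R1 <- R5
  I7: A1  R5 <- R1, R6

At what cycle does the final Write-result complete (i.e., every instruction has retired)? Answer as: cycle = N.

cycle = 36

c1: I1→M0
c2: I1 RO
c7: I1 EX
c8: I1 WR R1
c9: I2→M0
c10: I2 RO
c15: I2 EX
c16: I2 WR R5
c17: I3→A0
c18: I3 RO
c19: I3 EX
c20: I3 WR R5
c21: I4→A1
c22: I4 RO | I5→A0
c24: I4 EX
c25: I4 WR R5
c26: I5 RO
c27: I5 EX
c28: I5 WR R6
c29: I6→A0
c30: I6 RO | I7→A1
c31: I6 EX
c32: I6 WR R1
c33: I7 RO
c35: I7 EX
c36: I7 WR R5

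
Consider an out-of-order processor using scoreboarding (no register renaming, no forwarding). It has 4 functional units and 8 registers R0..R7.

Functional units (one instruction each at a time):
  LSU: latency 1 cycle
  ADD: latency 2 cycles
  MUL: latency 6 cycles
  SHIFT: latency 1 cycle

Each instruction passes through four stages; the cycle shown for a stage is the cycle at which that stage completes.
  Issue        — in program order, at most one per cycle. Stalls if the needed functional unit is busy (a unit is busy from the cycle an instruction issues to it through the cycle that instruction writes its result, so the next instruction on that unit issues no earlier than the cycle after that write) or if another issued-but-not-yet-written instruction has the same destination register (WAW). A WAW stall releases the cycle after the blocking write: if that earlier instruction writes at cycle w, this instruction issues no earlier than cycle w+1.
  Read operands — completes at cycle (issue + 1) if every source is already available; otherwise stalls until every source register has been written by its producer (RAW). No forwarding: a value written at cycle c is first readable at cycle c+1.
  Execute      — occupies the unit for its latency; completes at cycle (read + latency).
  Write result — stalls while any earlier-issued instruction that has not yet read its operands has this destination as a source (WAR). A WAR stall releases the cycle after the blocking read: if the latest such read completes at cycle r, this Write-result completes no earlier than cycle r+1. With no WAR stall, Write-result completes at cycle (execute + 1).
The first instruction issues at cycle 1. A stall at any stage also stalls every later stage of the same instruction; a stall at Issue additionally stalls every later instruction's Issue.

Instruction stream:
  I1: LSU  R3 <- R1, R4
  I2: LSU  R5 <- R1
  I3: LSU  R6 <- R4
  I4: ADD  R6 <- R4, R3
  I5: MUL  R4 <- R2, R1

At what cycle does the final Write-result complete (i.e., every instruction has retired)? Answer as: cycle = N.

cycle = 22

t=1  issue I1 (LSU)
t=2  I1 read-ops
t=3  I1 finished on LSU
t=4  I1→R3
t=5  issue I2 (LSU)
t=6  I2 read-ops
t=7  I2 finished on LSU
t=8  I2→R5
t=9  issue I3 (LSU)
t=10  I3 read-ops
t=11  I3 finished on LSU
t=12  I3→R6
t=13  issue I4 (ADD)
t=14  I4 read-ops | issue I5 (MUL)
t=15  I5 read-ops
t=16  I4 finished on ADD
t=17  I4→R6
t=21  I5 finished on MUL
t=22  I5→R4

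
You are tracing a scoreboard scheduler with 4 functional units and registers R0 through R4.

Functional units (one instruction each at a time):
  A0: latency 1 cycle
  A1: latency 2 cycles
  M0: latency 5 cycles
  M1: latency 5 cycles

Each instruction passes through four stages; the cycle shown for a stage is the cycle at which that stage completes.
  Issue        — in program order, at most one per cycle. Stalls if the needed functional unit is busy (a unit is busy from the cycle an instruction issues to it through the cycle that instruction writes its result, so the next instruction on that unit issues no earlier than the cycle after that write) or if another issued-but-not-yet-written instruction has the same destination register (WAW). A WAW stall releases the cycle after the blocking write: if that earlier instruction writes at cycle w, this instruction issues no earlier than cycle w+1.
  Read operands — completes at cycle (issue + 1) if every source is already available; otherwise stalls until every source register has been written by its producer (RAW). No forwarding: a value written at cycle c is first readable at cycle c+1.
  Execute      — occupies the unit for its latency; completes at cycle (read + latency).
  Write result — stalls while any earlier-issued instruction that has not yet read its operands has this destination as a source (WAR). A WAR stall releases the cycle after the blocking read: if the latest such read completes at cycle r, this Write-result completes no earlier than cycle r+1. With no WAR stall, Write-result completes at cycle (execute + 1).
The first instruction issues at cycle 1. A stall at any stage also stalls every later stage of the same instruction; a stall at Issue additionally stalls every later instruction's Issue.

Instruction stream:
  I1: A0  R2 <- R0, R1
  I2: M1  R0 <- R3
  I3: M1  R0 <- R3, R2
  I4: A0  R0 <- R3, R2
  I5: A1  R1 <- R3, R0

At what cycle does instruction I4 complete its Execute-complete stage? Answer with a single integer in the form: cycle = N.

I1: IS=1 RO=2 EX=3 WR=4
I2: IS=2 RO=3 EX=8 WR=9
I3: IS=10 RO=11 EX=16 WR=17  [struct: M1 busy until I2 writes@9]
I4: IS=18 RO=19 EX=20 WR=21  [WAW R0: wait I3 write@17]
I5: IS=19 RO=22 EX=24 WR=25  [RAW R0: wait I4 write@21]

cycle = 20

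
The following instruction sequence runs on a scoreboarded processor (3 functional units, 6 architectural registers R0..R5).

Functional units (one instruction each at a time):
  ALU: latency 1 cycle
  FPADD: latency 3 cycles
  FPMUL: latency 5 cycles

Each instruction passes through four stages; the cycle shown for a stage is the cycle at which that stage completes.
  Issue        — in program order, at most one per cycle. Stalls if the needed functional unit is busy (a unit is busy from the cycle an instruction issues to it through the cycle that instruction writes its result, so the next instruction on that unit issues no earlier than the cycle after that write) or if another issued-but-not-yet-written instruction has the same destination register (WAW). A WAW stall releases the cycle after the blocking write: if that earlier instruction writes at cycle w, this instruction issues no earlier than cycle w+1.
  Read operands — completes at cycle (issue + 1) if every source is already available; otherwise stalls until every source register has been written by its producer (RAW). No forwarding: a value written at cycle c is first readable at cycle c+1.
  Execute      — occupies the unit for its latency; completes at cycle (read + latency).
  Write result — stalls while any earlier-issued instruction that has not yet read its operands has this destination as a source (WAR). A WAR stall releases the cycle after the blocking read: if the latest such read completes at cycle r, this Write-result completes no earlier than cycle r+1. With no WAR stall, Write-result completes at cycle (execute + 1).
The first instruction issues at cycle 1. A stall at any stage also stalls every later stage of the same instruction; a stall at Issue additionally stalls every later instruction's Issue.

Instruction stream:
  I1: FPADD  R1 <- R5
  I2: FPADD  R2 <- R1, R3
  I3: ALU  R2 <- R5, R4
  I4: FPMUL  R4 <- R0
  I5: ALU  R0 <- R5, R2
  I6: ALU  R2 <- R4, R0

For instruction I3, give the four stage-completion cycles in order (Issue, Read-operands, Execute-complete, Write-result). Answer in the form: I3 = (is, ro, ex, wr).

c1: I1→FPADD
c2: I1 RO
c5: I1 EX
c6: I1 WR R1
c7: I2→FPADD
c8: I2 RO
c11: I2 EX
c12: I2 WR R2
c13: I3→ALU
c14: I3 RO · I4→FPMUL
c15: I3 EX · I4 RO
c16: I3 WR R2
c17: I5→ALU
c18: I5 RO
c19: I5 EX
c20: I4 EX · I5 WR R0
c21: I4 WR R4 · I6→ALU
c22: I6 RO
c23: I6 EX
c24: I6 WR R2

I3 = (13, 14, 15, 16)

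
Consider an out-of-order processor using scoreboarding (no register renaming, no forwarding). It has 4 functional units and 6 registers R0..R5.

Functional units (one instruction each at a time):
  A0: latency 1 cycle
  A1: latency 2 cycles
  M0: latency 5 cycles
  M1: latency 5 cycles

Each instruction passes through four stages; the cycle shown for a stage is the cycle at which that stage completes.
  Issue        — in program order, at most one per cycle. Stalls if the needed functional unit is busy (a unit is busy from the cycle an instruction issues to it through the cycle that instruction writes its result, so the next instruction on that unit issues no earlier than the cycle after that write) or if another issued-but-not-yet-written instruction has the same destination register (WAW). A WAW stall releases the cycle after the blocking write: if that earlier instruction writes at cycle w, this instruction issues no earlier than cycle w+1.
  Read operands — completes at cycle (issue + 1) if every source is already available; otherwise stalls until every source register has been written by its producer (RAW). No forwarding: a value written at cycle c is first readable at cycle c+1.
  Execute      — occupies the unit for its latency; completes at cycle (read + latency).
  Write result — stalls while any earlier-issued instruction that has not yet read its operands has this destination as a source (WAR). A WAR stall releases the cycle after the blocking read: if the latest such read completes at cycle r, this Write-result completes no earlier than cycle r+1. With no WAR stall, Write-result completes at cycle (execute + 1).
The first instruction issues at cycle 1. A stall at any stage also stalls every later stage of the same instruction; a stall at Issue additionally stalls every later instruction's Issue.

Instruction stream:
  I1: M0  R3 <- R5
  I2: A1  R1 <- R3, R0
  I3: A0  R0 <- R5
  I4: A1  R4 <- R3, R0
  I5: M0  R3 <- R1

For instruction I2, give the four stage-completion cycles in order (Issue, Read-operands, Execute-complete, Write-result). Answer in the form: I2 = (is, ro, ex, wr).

cycle 1: I1 dispatched to M0
cycle 2: I1 operands ready · I2 dispatched to A1
cycle 3: I3 dispatched to A0
cycle 4: I3 operands ready
cycle 5: I3 complete
cycle 7: I1 complete
cycle 8: R3←I1
cycle 9: I2 operands ready
cycle 10: R0←I3
cycle 11: I2 complete
cycle 12: R1←I2
cycle 13: I4 dispatched to A1
cycle 14: I4 operands ready · I5 dispatched to M0
cycle 15: I5 operands ready
cycle 16: I4 complete
cycle 17: R4←I4
cycle 20: I5 complete
cycle 21: R3←I5

I2 = (2, 9, 11, 12)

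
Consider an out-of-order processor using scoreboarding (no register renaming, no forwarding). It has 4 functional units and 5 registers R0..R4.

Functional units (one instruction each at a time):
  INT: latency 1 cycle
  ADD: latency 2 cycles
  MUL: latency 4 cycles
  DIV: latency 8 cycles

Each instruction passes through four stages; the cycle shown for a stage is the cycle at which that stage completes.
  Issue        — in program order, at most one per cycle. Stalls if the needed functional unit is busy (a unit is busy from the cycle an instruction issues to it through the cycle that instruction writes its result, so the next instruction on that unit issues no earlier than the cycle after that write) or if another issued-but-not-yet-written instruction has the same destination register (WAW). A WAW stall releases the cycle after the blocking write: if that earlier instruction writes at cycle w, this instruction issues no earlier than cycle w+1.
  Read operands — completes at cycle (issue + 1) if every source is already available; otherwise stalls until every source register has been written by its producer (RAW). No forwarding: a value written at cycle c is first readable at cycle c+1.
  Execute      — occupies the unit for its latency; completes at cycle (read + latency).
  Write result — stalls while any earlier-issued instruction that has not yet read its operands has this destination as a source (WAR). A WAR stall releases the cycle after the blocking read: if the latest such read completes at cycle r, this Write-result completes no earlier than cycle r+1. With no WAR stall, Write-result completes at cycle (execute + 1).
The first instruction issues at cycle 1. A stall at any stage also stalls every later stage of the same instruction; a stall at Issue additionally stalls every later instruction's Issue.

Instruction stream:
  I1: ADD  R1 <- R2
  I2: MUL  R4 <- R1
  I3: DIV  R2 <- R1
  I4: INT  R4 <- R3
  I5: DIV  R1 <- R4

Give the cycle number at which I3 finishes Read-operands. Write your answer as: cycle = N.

I1: IS=1 RO=2 EX=4 WR=5
I2: IS=2 RO=6 EX=10 WR=11  [RAW R1: wait I1 write@5]
I3: IS=3 RO=6 EX=14 WR=15  [RAW R1: wait I1 write@5]
I4: IS=12 RO=13 EX=14 WR=15  [WAW R4: wait I2 write@11]
I5: IS=16 RO=17 EX=25 WR=26  [struct: DIV busy until I3 writes@15]

cycle = 6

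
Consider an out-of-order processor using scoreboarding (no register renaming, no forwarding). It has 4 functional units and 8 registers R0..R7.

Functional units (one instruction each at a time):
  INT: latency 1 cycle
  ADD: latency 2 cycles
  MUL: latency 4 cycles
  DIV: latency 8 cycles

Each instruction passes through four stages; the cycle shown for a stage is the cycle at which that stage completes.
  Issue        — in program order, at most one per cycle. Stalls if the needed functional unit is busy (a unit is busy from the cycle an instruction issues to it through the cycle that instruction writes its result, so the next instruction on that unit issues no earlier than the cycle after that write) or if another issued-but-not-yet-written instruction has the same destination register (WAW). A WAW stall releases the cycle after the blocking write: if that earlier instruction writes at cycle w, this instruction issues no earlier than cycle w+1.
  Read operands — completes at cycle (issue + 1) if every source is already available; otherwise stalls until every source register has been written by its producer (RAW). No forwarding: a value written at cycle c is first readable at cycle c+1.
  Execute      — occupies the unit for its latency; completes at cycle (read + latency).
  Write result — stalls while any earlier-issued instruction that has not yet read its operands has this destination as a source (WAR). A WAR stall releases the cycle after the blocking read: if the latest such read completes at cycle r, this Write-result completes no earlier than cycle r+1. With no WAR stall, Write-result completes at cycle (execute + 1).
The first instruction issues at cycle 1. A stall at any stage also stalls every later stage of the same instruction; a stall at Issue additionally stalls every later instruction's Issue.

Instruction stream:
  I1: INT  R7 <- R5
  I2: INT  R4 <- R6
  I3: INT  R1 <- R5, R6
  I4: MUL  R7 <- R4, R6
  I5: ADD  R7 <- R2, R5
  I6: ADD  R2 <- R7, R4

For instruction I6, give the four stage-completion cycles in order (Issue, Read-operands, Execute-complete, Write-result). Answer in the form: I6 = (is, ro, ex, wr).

  I1 | 1 | 2 | 3 | 4
  I2 | 5 | 6 | 7 | 8   struct: INT busy until I1 writes@4
  I3 | 9 | 10 | 11 | 12   struct: INT busy until I2 writes@8
  I4 | 10 | 11 | 15 | 16
  I5 | 17 | 18 | 20 | 21   WAW R7: wait I4 write@16
  I6 | 22 | 23 | 25 | 26   struct: ADD busy until I5 writes@21

I6 = (22, 23, 25, 26)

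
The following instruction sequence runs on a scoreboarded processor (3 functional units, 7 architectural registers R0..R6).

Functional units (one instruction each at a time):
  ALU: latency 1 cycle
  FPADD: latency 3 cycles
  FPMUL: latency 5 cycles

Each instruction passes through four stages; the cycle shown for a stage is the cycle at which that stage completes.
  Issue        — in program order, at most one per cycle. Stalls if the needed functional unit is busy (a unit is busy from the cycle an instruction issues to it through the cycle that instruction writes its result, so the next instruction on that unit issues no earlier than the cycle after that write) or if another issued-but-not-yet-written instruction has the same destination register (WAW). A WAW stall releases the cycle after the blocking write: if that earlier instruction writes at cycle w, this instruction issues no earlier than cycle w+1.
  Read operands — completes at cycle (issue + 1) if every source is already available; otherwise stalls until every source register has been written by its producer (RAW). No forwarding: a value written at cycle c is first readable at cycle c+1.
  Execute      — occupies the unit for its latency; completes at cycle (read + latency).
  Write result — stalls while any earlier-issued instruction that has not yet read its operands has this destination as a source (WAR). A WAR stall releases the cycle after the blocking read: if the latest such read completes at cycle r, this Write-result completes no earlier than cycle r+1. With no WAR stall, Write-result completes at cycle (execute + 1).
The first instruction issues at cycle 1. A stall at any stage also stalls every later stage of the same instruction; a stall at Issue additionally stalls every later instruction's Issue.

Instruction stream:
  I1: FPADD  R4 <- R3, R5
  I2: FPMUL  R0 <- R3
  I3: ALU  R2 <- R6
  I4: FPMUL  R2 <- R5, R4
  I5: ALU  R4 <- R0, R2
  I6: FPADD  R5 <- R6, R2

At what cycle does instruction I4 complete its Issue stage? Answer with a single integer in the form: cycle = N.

I1: IS=1 RO=2 EX=5 WR=6
I2: IS=2 RO=3 EX=8 WR=9
I3: IS=3 RO=4 EX=5 WR=6
I4: IS=10 RO=11 EX=16 WR=17  [struct: FPMUL busy until I2 writes@9]
I5: IS=11 RO=18 EX=19 WR=20  [RAW R2: wait I4 write@17]
I6: IS=12 RO=18 EX=21 WR=22  [RAW R2: wait I4 write@17]

cycle = 10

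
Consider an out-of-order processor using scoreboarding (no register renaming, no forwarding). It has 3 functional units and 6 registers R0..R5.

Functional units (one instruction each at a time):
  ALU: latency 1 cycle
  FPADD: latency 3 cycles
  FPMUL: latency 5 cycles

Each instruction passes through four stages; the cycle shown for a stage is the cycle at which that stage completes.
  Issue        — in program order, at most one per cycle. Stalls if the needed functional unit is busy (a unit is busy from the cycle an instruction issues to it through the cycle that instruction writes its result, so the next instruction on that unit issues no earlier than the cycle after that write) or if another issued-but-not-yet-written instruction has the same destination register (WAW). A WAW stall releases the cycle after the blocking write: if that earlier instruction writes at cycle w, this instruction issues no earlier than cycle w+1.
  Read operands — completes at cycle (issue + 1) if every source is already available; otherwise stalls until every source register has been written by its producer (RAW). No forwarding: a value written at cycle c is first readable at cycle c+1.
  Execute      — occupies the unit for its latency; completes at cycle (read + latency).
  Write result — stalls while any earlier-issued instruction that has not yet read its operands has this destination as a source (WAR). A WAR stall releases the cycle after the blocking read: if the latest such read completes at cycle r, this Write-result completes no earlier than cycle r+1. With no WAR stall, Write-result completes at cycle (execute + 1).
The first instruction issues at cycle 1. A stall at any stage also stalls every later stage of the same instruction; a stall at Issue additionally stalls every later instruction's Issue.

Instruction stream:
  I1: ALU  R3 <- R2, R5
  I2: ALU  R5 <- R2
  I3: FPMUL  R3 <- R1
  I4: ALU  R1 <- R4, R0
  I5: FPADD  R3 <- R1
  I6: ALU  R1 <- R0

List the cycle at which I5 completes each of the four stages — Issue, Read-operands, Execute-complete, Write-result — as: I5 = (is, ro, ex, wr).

I1: IS=1 RO=2 EX=3 WR=4
I2: IS=5 RO=6 EX=7 WR=8  [struct: ALU busy until I1 writes@4]
I3: IS=6 RO=7 EX=12 WR=13
I4: IS=9 RO=10 EX=11 WR=12  [struct: ALU busy until I2 writes@8]
I5: IS=14 RO=15 EX=18 WR=19  [WAW R3: wait I3 write@13]
I6: IS=15 RO=16 EX=17 WR=18

I5 = (14, 15, 18, 19)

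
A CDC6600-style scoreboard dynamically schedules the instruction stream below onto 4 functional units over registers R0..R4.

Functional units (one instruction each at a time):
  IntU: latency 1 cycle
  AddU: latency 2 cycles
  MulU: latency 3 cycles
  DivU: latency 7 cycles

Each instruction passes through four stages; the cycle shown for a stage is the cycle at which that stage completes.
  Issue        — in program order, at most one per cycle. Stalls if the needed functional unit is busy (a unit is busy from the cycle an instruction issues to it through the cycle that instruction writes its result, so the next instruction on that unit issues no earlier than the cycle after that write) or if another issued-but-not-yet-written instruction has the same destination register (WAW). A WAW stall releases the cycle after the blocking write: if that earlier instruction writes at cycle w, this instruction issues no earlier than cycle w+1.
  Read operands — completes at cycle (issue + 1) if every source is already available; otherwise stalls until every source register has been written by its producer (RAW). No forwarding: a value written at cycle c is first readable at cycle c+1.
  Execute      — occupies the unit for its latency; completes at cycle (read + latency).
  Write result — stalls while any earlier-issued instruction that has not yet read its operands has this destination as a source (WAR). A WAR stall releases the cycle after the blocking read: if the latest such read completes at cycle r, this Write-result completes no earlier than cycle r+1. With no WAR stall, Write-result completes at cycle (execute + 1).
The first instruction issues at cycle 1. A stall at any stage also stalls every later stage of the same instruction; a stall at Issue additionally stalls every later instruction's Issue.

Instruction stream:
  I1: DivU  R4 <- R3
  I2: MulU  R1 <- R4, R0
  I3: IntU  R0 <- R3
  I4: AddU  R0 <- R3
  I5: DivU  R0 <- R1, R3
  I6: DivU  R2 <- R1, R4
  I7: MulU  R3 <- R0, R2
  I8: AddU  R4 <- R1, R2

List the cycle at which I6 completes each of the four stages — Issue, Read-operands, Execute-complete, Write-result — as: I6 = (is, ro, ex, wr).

c1: I1→DivU
c2: I1 RO | I2→MulU
c3: I3→IntU
c4: I3 RO
c5: I3 EX
c9: I1 EX
c10: I1 WR R4
c11: I2 RO
c12: I3 WR R0
c13: I4→AddU
c14: I2 EX | I4 RO
c15: I2 WR R1
c16: I4 EX
c17: I4 WR R0
c18: I5→DivU
c19: I5 RO
c26: I5 EX
c27: I5 WR R0
c28: I6→DivU
c29: I6 RO | I7→MulU
c30: I8→AddU
c36: I6 EX
c37: I6 WR R2
c38: I7 RO | I8 RO
c40: I8 EX
c41: I7 EX | I8 WR R4
c42: I7 WR R3

I6 = (28, 29, 36, 37)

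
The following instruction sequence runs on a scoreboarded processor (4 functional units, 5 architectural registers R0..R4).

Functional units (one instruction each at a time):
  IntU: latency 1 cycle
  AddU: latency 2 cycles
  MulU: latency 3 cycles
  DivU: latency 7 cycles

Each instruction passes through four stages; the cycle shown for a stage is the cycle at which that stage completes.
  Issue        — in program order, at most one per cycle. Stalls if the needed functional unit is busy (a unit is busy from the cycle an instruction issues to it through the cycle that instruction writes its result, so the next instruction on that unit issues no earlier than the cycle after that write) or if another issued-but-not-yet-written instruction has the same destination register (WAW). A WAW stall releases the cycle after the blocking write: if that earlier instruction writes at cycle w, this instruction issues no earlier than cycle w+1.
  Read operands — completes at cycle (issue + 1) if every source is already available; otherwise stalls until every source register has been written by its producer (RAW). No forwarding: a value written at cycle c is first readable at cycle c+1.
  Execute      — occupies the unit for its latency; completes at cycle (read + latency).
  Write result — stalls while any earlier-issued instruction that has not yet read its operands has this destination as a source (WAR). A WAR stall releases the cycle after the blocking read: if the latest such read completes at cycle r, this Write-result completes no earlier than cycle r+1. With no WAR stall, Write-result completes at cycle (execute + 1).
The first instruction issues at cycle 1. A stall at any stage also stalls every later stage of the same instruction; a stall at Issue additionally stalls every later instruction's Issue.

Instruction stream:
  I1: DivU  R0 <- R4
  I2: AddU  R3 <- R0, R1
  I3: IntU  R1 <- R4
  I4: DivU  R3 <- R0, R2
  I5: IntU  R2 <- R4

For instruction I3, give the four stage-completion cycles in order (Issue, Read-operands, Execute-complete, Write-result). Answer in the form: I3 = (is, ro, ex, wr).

I3 = (3, 4, 5, 12)

c1: I1→DivU
c2: I1 RO, I2→AddU
c3: I3→IntU
c4: I3 RO
c5: I3 EX
c9: I1 EX
c10: I1 WR R0
c11: I2 RO
c12: I3 WR R1
c13: I2 EX
c14: I2 WR R3
c15: I4→DivU
c16: I4 RO, I5→IntU
c17: I5 RO
c18: I5 EX
c19: I5 WR R2
c23: I4 EX
c24: I4 WR R3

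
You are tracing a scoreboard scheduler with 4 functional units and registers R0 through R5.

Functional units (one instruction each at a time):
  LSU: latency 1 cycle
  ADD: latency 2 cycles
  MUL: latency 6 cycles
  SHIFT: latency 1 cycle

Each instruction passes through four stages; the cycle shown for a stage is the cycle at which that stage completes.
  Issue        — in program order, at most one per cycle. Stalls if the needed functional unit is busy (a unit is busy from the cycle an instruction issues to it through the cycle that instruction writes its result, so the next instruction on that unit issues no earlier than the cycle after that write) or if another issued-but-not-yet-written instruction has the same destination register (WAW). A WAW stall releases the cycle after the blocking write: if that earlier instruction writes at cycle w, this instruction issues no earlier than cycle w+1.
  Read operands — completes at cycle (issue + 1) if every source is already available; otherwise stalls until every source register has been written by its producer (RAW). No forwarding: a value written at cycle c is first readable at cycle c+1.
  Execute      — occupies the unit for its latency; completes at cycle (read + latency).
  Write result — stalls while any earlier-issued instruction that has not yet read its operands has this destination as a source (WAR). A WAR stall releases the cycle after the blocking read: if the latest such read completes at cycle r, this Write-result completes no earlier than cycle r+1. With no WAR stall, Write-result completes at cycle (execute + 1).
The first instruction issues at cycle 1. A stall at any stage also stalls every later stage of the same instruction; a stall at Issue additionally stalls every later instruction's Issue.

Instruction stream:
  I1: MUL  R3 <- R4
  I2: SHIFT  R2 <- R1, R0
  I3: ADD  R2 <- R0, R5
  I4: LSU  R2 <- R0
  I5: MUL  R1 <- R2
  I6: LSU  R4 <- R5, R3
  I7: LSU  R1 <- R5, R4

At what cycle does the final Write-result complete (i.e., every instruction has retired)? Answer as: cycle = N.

cycle = 26

c1: I1→MUL
c2: I1 RO; I2→SHIFT
c3: I2 RO
c4: I2 EX
c5: I2 WR R2
c6: I3→ADD
c7: I3 RO
c8: I1 EX
c9: I1 WR R3; I3 EX
c10: I3 WR R2
c11: I4→LSU
c12: I4 RO; I5→MUL
c13: I4 EX
c14: I4 WR R2
c15: I5 RO; I6→LSU
c16: I6 RO
c17: I6 EX
c18: I6 WR R4
c21: I5 EX
c22: I5 WR R1
c23: I7→LSU
c24: I7 RO
c25: I7 EX
c26: I7 WR R1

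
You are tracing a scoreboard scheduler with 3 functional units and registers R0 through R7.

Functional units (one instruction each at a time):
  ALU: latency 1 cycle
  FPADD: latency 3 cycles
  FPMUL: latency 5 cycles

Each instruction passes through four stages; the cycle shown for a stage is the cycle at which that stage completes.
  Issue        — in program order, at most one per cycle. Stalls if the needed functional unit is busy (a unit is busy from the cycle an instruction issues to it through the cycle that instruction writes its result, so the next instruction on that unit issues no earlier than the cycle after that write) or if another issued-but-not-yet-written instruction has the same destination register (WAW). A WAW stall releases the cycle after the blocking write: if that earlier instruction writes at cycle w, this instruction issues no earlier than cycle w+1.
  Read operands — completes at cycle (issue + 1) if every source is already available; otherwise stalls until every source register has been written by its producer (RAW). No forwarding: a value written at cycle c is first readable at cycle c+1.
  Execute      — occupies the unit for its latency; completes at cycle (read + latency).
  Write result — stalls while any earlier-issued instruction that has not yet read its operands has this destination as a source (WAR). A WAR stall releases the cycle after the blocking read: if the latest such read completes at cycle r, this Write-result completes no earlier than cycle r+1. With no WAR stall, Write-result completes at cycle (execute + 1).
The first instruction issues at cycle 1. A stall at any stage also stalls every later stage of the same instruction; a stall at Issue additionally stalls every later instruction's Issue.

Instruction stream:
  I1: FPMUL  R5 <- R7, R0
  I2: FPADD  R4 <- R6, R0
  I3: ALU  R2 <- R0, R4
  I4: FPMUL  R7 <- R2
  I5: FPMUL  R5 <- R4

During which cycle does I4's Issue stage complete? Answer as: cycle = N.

cycle = 9

1) issue 1, read 2, done 7, write 8
2) issue 2, read 3, done 6, write 7
3) issue 3, read 8, done 9, write 10  <RAW R4: wait I2 write@7>
4) issue 9, read 11, done 16, write 17  <struct: FPMUL busy until I1 writes@8 / RAW R2: wait I3 write@10>
5) issue 18, read 19, done 24, write 25  <struct: FPMUL busy until I4 writes@17>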